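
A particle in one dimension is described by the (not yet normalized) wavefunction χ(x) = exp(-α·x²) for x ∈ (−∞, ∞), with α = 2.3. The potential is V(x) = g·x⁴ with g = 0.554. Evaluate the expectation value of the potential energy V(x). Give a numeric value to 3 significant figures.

0.0196

⟨V⟩ = ∫ V(x)·|χ|² dx / ∫|χ|² dx.
Gaussian moments: ∫x^(2j)·e^(−2αx²) dx = (2j−1)!!/(4α)^j · √(π/(2α)), odd powers integrate to 0; here √(π/(2α)) = 0.82641.
State is unnormalized: ∫|χ|² dx = 0.82641, and ∫χ*·V(x)·χ dx = 0.016227, so ⟨V⟩ = 0.016227 / 0.82641.
⟨V⟩ = 0.019636.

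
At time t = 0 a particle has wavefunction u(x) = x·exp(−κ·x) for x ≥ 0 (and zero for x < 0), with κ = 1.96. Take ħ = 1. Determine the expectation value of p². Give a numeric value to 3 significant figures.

3.84

p² u = −ħ² d²u/dx²; ⟨p²⟩ = −ħ² ∫ u*·u'' dx / ∫|u|² dx.
Differentiate x·exp(−κ·x) with the product rule; every integrand then reduces to terms xʲ·e^(−2κx) on [0, ∞), with ∫₀^∞ xʲ·e^(−2κx) dx = j!/(2κ)^(j+1).
State is unnormalized: ∫|u|² dx = 0.033203, and ∫u*·(−ħ² u'') dx = 0.12755, so ⟨p²⟩ = 0.12755 / 0.033203.
⟨p²⟩ = 3.8416.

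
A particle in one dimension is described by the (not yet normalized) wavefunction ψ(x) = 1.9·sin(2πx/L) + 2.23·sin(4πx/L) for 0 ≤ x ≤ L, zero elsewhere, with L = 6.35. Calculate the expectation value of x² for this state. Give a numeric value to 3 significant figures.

14.9

⟨x²⟩ = ∫ x²·|ψ|² dx / ∫|ψ|² dx (integrals over the domain).
On 0 ≤ x ≤ L (j ≠ l): ∫sin²(jπx/L) dx = L/2, ∫sin(jπx/L)·sin(lπx/L) dx = 0; diagonal moments ∫x·sin²(jπx/L) dx = L²/4, ∫x²·sin²(jπx/L) dx = L³·(1/6 − 1/(4j²π²)); cross terms ∫x·sin(jπx/L)·sin(lπx/L) dx = 0 for j + l even and −4jlL²/(π²(j² − l²)²) for j + l odd, ∫x²·sin(jπx/L)·sin(lπx/L) dx = (−1)^(j+l)·4jlL³/(π²(j² − l²)²); higher powers the same way via product-to-sum and parts.
State is unnormalized: ∫|ψ|² dx = 27.251, and ∫ψ*·x²·ψ dx = 407.26, so ⟨x²⟩ = 407.26 / 27.251.
⟨x²⟩ = 14.945.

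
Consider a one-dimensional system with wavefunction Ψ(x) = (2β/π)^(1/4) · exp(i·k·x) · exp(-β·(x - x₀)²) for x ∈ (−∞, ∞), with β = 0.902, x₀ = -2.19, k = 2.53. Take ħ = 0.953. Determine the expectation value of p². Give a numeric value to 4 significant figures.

6.633

p² Ψ = −ħ² d²Ψ/dx²; ⟨p²⟩ = −ħ² ∫ Ψ*·Ψ'' dx.
Gaussian moments (u = x − x₀): ∫u^(2j)·e^(−2βu²) du = (2j−1)!!/(4β)^j · √(π/(2β)), odd powers integrate to 0; here √(π/(2β)) = 1.3196. Derivatives: Ψ′ = (ik − 2βu)·Ψ, Ψ″ = ((ik − 2βu)² − 2β)·Ψ; the odd-in-u pieces drop out.
⟨p²⟩ = 6.6326.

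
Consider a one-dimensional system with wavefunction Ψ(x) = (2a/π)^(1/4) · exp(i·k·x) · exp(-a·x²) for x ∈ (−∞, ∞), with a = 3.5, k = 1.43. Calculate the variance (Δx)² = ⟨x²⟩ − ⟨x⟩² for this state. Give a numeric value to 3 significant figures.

Compute ⟨x⟩ and ⟨x²⟩ separately, then (Δx)² = ⟨x²⟩ − ⟨x⟩².
Gaussian moments: ∫x^(2j)·e^(−2ax²) dx = (2j−1)!!/(4a)^j · √(π/(2a)), odd powers integrate to 0; here √(π/(2a)) = 0.66992.
⟨x⟩ = 0.0000 and ⟨x²⟩ = 0.071429.
(Δx)² = 0.071429 − (0.0000)² = 0.071429.

0.0714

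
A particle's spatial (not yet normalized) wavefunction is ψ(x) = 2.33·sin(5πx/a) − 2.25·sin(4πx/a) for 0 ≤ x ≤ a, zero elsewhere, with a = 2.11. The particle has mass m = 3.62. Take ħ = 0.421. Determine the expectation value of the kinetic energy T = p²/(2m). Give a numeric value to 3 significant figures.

T = −(ħ²/2m) d²/dx², so ⟨T⟩ = −(ħ²/2m) ∫ ψ*·ψ'' dx / ∫|ψ|² dx; with m = 3.62.
d²/dx² sin(jπx/a) = −(jπ/a)²·sin(jπx/a); on 0 ≤ x ≤ a, ∫sin²(jπx/a) dx = a/2 and ∫sin(jπx/a)·sin(lπx/a) dx = 0 for j ≠ l, so only diagonal terms survive in ∫|ψ|² and ∫ψ·ψ″; ∫ψ·ψ′ dx = [ψ²/2] between the walls = 0.
State is unnormalized: ∫|ψ|² dx = 11.068, and ∫ψ*·(−ħ²/2m · ψ'') dx = 12.408, so ⟨T⟩ = 12.408 / 11.068.
⟨T⟩ = 1.1211.

1.12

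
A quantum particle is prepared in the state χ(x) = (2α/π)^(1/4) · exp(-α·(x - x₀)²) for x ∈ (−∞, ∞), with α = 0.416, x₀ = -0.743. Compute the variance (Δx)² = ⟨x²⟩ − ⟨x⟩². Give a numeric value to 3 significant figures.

Compute ⟨x⟩ and ⟨x²⟩ separately, then (Δx)² = ⟨x²⟩ − ⟨x⟩².
Gaussian moments (u = x − x₀): ∫u^(2j)·e^(−2αu²) du = (2j−1)!!/(4α)^j · √(π/(2α)), odd powers integrate to 0; here √(π/(2α)) = 1.9432.
⟨x⟩ = -0.74300 and ⟨x²⟩ = 1.1530.
(Δx)² = 1.1530 − (-0.74300)² = 0.60096.

0.601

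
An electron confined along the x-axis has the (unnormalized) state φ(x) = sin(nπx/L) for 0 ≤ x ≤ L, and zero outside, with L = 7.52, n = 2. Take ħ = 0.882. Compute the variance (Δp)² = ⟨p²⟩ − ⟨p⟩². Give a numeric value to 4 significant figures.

0.5431

Compute ⟨p⟩ and ⟨p²⟩ separately; (Δp)² = ⟨p²⟩ − ⟨p⟩².
d/dx sin(nπx/L) = (nπ/L)·cos(nπx/L) and d²/dx² sin(nπx/L) = −(nπ/L)²·sin(nπx/L); on 0 ≤ x ≤ L, ∫sin²(nπx/L) dx = L/2 and ∫sin(nπx/L)·cos(nπx/L) dx = 0.
Normalization: ∫|φ|² dx = 3.7600.
⟨p⟩ = 0.0000 and ⟨p²⟩ = 0.54308.
(Δp)² = 0.54308 − (0.0000)² = 0.54308.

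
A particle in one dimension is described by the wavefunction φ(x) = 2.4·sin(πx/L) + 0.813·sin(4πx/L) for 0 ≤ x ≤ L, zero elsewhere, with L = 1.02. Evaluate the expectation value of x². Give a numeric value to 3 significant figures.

⟨x²⟩ = ∫ x²·|φ|² dx / ∫|φ|² dx (integrals over the domain).
On 0 ≤ x ≤ L (j ≠ l): ∫sin²(jπx/L) dx = L/2, ∫sin(jπx/L)·sin(lπx/L) dx = 0; diagonal moments ∫x·sin²(jπx/L) dx = L²/4, ∫x²·sin²(jπx/L) dx = L³·(1/6 − 1/(4j²π²)); cross terms ∫x·sin(jπx/L)·sin(lπx/L) dx = 0 for j + l even and −4jlL²/(π²(j² − l²)²) for j + l odd, ∫x²·sin(jπx/L)·sin(lπx/L) dx = (−1)^(j+l)·4jlL³/(π²(j² − l²)²); higher powers the same way via product-to-sum and parts.
State is unnormalized: ∫|φ|² dx = 3.2747, and ∫φ*·x²·φ dx = 0.94988, so ⟨x²⟩ = 0.94988 / 3.2747.
⟨x²⟩ = 0.29007.

0.290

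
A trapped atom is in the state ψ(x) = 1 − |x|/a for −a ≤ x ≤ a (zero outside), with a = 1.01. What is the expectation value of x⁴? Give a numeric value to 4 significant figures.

0.02973

⟨x⁴⟩ = ∫ x⁴·|ψ|² dx / ∫|ψ|² dx (integrals over the domain).
ψ is even, so ∫ over [−a, a] = 2∫₀ᵃ with ψ = 1 − x/a there: ∫₀ᵃ (1 − x/a)² dx = a/3, ∫₀ᵃ x²(1 − x/a)² dx = a³/30, ∫₀ᵃ x⁴(1 − x/a)² dx = a⁵/105.
State is unnormalized: ∫|ψ|² dx = 0.67333, and ∫ψ*·x⁴·ψ dx = 0.020019, so ⟨x⁴⟩ = 0.020019 / 0.67333.
⟨x⁴⟩ = 0.029732.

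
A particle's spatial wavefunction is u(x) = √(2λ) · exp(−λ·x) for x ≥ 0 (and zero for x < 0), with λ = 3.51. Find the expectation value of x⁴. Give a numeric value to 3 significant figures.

0.00988

⟨x⁴⟩ = ∫ x⁴·|u|² dx (integrals over the domain).
Every integrand reduces to terms xʲ·e^(−2λx) on [0, ∞); use ∫₀^∞ xʲ·e^(−2λx) dx = j!/(2λ)^(j+1).
⟨x⁴⟩ = 0.0098824.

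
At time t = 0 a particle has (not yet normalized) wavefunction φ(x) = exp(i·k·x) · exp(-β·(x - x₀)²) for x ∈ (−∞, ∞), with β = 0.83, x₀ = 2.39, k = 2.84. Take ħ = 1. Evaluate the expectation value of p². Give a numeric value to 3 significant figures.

p² φ = −ħ² d²φ/dx²; ⟨p²⟩ = −ħ² ∫ φ*·φ'' dx / ∫|φ|² dx.
Gaussian moments (u = x − x₀): ∫u^(2j)·e^(−2βu²) du = (2j−1)!!/(4β)^j · √(π/(2β)), odd powers integrate to 0; here √(π/(2β)) = 1.3757. Derivatives: φ′ = (ik − 2βu)·φ, φ″ = ((ik − 2βu)² − 2β)·φ; the odd-in-u pieces drop out.
State is unnormalized: ∫|φ|² dx = 1.3757, and ∫φ*·(−ħ² φ'') dx = 12.238, so ⟨p²⟩ = 12.238 / 1.3757.
⟨p²⟩ = 8.8956.

8.90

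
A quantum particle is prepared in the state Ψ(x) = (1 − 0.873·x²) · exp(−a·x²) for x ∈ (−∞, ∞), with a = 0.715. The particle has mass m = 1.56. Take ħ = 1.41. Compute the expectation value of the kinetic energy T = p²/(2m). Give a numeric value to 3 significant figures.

T = −(ħ²/2m) d²/dx², so ⟨T⟩ = −(ħ²/2m) ∫ Ψ*·Ψ'' dx / ∫|Ψ|² dx; with m = 1.56.
Expand each integrand as polynomial × e^(−2ax²) and use ∫x^(2j)·e^(−2ax²) dx = (2j−1)!!/(4a)^j · √(π/(2a)), odd powers → 0; here √(π/(2a)) = 1.4822. Differentiate with the product rule, d/dx e^(−ax²) = −2ax·e^(−ax²).
State is unnormalized: ∫|Ψ|² dx = 0.99164, and ∫Ψ*·(−ħ²/2m · Ψ'') dx = 1.5280, so ⟨T⟩ = 1.5280 / 0.99164.
⟨T⟩ = 1.5409.

1.54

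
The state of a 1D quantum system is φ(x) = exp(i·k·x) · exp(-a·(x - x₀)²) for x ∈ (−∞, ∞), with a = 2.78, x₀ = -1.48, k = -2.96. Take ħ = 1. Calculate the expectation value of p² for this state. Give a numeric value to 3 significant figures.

p² φ = −ħ² d²φ/dx²; ⟨p²⟩ = −ħ² ∫ φ*·φ'' dx / ∫|φ|² dx.
Gaussian moments (u = x − x₀): ∫u^(2j)·e^(−2au²) du = (2j−1)!!/(4a)^j · √(π/(2a)), odd powers integrate to 0; here √(π/(2a)) = 0.75169. Derivatives: φ′ = (ik − 2au)·φ, φ″ = ((ik − 2au)² − 2a)·φ; the odd-in-u pieces drop out.
State is unnormalized: ∫|φ|² dx = 0.75169, and ∫φ*·(−ħ² φ'') dx = 8.6757, so ⟨p²⟩ = 8.6757 / 0.75169.
⟨p²⟩ = 11.542.

11.5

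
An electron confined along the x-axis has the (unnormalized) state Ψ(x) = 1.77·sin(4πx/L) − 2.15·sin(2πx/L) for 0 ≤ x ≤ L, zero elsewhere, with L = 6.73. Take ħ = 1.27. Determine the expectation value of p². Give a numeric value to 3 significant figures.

3.11

p² Ψ = −ħ² d²Ψ/dx²; ⟨p²⟩ = −ħ² ∫ Ψ*·Ψ'' dx / ∫|Ψ|² dx.
d²/dx² sin(jπx/L) = −(jπ/L)²·sin(jπx/L); on 0 ≤ x ≤ L, ∫sin²(jπx/L) dx = L/2 and ∫sin(jπx/L)·sin(lπx/L) dx = 0 for j ≠ l, so only diagonal terms survive in ∫|Ψ|² and ∫Ψ·Ψ″; ∫Ψ·Ψ′ dx = [Ψ²/2] between the walls = 0.
State is unnormalized: ∫|Ψ|² dx = 26.097, and ∫Ψ*·(−ħ² Ψ'') dx = 81.150, so ⟨p²⟩ = 81.150 / 26.097.
⟨p²⟩ = 3.1096.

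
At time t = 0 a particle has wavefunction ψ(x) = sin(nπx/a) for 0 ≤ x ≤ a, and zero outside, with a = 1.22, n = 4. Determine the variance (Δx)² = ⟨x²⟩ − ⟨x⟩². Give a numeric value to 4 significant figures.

Compute ⟨x⟩ and ⟨x²⟩ separately, then (Δx)² = ⟨x²⟩ − ⟨x⟩².
With sin²θ = (1 − cos2θ)/2 on 0 ≤ x ≤ a: ∫sin²(nπx/a) dx = a/2, ∫x·sin²(nπx/a) dx = a²/4, ∫x²·sin²(nπx/a) dx = a³·(1/6 − 1/(4n²π²)); higher powers xᵏ the same way, integrating xᵏ·cos(2nπx/a) by parts.
Normalization: ∫|ψ|² dx = 0.61000.
⟨x⟩ = 0.61000 and ⟨x²⟩ = 0.49142.
(Δx)² = 0.49142 − (0.61000)² = 0.11932.

0.1193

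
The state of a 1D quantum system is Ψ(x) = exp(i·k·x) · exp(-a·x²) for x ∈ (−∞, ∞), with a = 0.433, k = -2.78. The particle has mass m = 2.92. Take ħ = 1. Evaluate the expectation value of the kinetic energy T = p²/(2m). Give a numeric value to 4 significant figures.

T = −(ħ²/2m) d²/dx², so ⟨T⟩ = −(ħ²/2m) ∫ Ψ*·Ψ'' dx / ∫|Ψ|² dx; with m = 2.92.
Gaussian moments: ∫x^(2j)·e^(−2ax²) dx = (2j−1)!!/(4a)^j · √(π/(2a)), odd powers integrate to 0; here √(π/(2a)) = 1.9047. Derivatives: Ψ′ = (ik − 2ax)·Ψ, Ψ″ = ((ik − 2ax)² − 2a)·Ψ; the odd-in-x pieces drop out.
State is unnormalized: ∫|Ψ|² dx = 1.9047, and ∫Ψ*·(−ħ²/2m · Ψ'') dx = 2.6618, so ⟨T⟩ = 2.6618 / 1.9047.
⟨T⟩ = 1.3975.

1.398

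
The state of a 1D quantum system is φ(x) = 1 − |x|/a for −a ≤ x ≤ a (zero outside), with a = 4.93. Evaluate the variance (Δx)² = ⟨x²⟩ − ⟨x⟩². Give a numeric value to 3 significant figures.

2.43

Compute ⟨x⟩ and ⟨x²⟩ separately, then (Δx)² = ⟨x²⟩ − ⟨x⟩².
φ is even, so ∫ over [−a, a] = 2∫₀ᵃ with φ = 1 − x/a there: ∫₀ᵃ (1 − x/a)² dx = a/3, ∫₀ᵃ x²(1 − x/a)² dx = a³/30, ∫₀ᵃ x⁴(1 − x/a)² dx = a⁵/105.
Normalization: ∫|φ|² dx = 3.2867.
⟨x⟩ = 0.0000 and ⟨x²⟩ = 2.4305.
(Δx)² = 2.4305 − (0.0000)² = 2.4305.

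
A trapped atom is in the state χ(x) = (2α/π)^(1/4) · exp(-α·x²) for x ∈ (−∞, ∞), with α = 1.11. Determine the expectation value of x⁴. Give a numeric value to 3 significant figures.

⟨x⁴⟩ = ∫ x⁴·|χ|² dx (integrals over the domain).
Gaussian moments: ∫x^(2j)·e^(−2αx²) dx = (2j−1)!!/(4α)^j · √(π/(2α)), odd powers integrate to 0; here √(π/(2α)) = 1.1896.
⟨x⁴⟩ = 0.15218.

0.152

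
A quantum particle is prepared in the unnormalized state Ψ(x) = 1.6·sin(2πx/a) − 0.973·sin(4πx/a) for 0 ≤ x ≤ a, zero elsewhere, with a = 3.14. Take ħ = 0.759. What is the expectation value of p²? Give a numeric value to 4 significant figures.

4.175

p² Ψ = −ħ² d²Ψ/dx²; ⟨p²⟩ = −ħ² ∫ Ψ*·Ψ'' dx / ∫|Ψ|² dx.
d²/dx² sin(jπx/a) = −(jπ/a)²·sin(jπx/a); on 0 ≤ x ≤ a, ∫sin²(jπx/a) dx = a/2 and ∫sin(jπx/a)·sin(lπx/a) dx = 0 for j ≠ l, so only diagonal terms survive in ∫|Ψ|² and ∫Ψ·Ψ″; ∫Ψ·Ψ′ dx = [Ψ²/2] between the walls = 0.
State is unnormalized: ∫|Ψ|² dx = 5.5056, and ∫Ψ*·(−ħ² Ψ'') dx = 22.985, so ⟨p²⟩ = 22.985 / 5.5056.
⟨p²⟩ = 4.1749.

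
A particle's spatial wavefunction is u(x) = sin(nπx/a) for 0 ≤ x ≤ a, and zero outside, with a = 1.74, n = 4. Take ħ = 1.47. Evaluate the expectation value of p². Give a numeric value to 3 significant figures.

113.

p² u = −ħ² d²u/dx²; ⟨p²⟩ = −ħ² ∫ u*·u'' dx / ∫|u|² dx.
d/dx sin(nπx/a) = (nπ/a)·cos(nπx/a) and d²/dx² sin(nπx/a) = −(nπ/a)²·sin(nπx/a); on 0 ≤ x ≤ a, ∫sin²(nπx/a) dx = a/2 and ∫sin(nπx/a)·cos(nπx/a) dx = 0.
State is unnormalized: ∫|u|² dx = 0.87000, and ∫u*·(−ħ² u'') dx = 98.056, so ⟨p²⟩ = 98.056 / 0.87000.
⟨p²⟩ = 112.71.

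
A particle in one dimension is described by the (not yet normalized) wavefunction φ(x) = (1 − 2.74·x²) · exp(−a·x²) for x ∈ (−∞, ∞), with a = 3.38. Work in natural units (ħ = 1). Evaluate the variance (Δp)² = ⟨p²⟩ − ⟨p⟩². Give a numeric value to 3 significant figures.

7.97

Compute ⟨p⟩ and ⟨p²⟩ separately; (Δp)² = ⟨p²⟩ − ⟨p⟩².
Expand each integrand as polynomial × e^(−2ax²) and use ∫x^(2j)·e^(−2ax²) dx = (2j−1)!!/(4a)^j · √(π/(2a)), odd powers → 0; here √(π/(2a)) = 0.68171. Differentiate with the product rule, d/dx e^(−ax²) = −2ax·e^(−ax²).
Normalization: ∫|φ|² dx = 0.48940.
⟨p⟩ = 0.0000 and ⟨p²⟩ = 7.9702.
(Δp)² = 7.9702 − (0.0000)² = 7.9702.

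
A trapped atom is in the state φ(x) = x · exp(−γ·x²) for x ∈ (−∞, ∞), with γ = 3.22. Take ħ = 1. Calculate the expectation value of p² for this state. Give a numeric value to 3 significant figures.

p² φ = −ħ² d²φ/dx²; ⟨p²⟩ = −ħ² ∫ φ*·φ'' dx / ∫|φ|² dx.
Expand each integrand as polynomial × e^(−2γx²) and use ∫x^(2j)·e^(−2γx²) dx = (2j−1)!!/(4γ)^j · √(π/(2γ)), odd powers → 0; here √(π/(2γ)) = 0.69844. Differentiate with the product rule, d/dx e^(−γx²) = −2γx·e^(−γx²).
State is unnormalized: ∫|φ|² dx = 0.054227, and ∫φ*·(−ħ² φ'') dx = 0.52383, so ⟨p²⟩ = 0.52383 / 0.054227.
⟨p²⟩ = 9.6600.

9.66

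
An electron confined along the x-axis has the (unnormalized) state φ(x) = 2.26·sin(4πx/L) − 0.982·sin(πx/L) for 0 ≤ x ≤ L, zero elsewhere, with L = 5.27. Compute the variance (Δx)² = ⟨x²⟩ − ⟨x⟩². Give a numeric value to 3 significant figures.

2.01

Compute ⟨x⟩ and ⟨x²⟩ separately, then (Δx)² = ⟨x²⟩ − ⟨x⟩².
On 0 ≤ x ≤ L (j ≠ l): ∫sin²(jπx/L) dx = L/2, ∫sin(jπx/L)·sin(lπx/L) dx = 0; diagonal moments ∫x·sin²(jπx/L) dx = L²/4, ∫x²·sin²(jπx/L) dx = L³·(1/6 − 1/(4j²π²)); cross terms ∫x·sin(jπx/L)·sin(lπx/L) dx = 0 for j + l even and −4jlL²/(π²(j² − l²)²) for j + l odd, ∫x²·sin(jπx/L)·sin(lπx/L) dx = (−1)^(j+l)·4jlL³/(π²(j² − l²)²); higher powers the same way via product-to-sum and parts.
Normalization: ∫|φ|² dx = 16.000.
⟨x⟩ = 2.6905 and ⟨x²⟩ = 9.2528.
(Δx)² = 9.2528 − (2.6905)² = 2.0139.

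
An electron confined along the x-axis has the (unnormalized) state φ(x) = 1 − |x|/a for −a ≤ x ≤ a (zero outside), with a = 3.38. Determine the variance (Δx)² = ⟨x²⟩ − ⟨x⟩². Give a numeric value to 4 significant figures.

Compute ⟨x⟩ and ⟨x²⟩ separately, then (Δx)² = ⟨x²⟩ − ⟨x⟩².
φ is even, so ∫ over [−a, a] = 2∫₀ᵃ with φ = 1 − x/a there: ∫₀ᵃ (1 − x/a)² dx = a/3, ∫₀ᵃ x²(1 − x/a)² dx = a³/30, ∫₀ᵃ x⁴(1 − x/a)² dx = a⁵/105.
Normalization: ∫|φ|² dx = 2.2533.
⟨x⟩ = 0.0000 and ⟨x²⟩ = 1.1424.
(Δx)² = 1.1424 − (0.0000)² = 1.1424.

1.142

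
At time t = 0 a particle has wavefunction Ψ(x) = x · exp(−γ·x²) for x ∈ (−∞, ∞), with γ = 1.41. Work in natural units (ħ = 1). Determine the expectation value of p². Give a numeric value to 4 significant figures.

4.230

p² Ψ = −ħ² d²Ψ/dx²; ⟨p²⟩ = −ħ² ∫ Ψ*·Ψ'' dx / ∫|Ψ|² dx.
Expand each integrand as polynomial × e^(−2γx²) and use ∫x^(2j)·e^(−2γx²) dx = (2j−1)!!/(4γ)^j · √(π/(2γ)), odd powers → 0; here √(π/(2γ)) = 1.0555. Differentiate with the product rule, d/dx e^(−γx²) = −2γx·e^(−γx²).
State is unnormalized: ∫|Ψ|² dx = 0.18714, and ∫Ψ*·(−ħ² Ψ'') dx = 0.79161, so ⟨p²⟩ = 0.79161 / 0.18714.
⟨p²⟩ = 4.2300.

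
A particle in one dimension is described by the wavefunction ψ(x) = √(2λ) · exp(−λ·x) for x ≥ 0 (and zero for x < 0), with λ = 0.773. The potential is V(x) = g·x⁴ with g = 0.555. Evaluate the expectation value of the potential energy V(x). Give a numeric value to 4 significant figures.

2.332

⟨V⟩ = ∫ V(x)·|ψ|² dx.
Every integrand reduces to terms xʲ·e^(−2λx) on [0, ∞); use ∫₀^∞ xʲ·e^(−2λx) dx = j!/(2λ)^(j+1).
⟨V⟩ = 2.3317.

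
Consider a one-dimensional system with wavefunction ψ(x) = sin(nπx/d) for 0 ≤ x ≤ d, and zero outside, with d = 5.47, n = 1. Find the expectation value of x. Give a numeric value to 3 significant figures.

⟨x⟩ = ∫ x·|ψ|² dx / ∫|ψ|² dx (integrals over the domain).
With sin²θ = (1 − cos2θ)/2 on 0 ≤ x ≤ d: ∫sin²(nπx/d) dx = d/2, ∫x·sin²(nπx/d) dx = d²/4, ∫x²·sin²(nπx/d) dx = d³·(1/6 − 1/(4n²π²)); higher powers xᵏ the same way, integrating xᵏ·cos(2nπx/d) by parts.
State is unnormalized: ∫|ψ|² dx = 2.7350, and ∫ψ*·x·ψ dx = 7.4802, so ⟨x⟩ = 7.4802 / 2.7350.
⟨x⟩ = 2.7350.

2.74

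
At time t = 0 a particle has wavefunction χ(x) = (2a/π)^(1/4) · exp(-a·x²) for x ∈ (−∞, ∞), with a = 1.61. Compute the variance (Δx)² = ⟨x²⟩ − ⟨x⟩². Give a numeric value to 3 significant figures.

0.155

Compute ⟨x⟩ and ⟨x²⟩ separately, then (Δx)² = ⟨x²⟩ − ⟨x⟩².
Gaussian moments: ∫x^(2j)·e^(−2ax²) dx = (2j−1)!!/(4a)^j · √(π/(2a)), odd powers integrate to 0; here √(π/(2a)) = 0.98775.
⟨x⟩ = 0.0000 and ⟨x²⟩ = 0.15528.
(Δx)² = 0.15528 − (0.0000)² = 0.15528.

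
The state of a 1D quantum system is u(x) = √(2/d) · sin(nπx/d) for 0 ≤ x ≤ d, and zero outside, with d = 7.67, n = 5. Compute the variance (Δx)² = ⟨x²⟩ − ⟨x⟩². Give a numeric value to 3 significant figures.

4.78

Compute ⟨x⟩ and ⟨x²⟩ separately, then (Δx)² = ⟨x²⟩ − ⟨x⟩².
With sin²θ = (1 − cos2θ)/2 on 0 ≤ x ≤ d: ∫sin²(nπx/d) dx = d/2, ∫x·sin²(nπx/d) dx = d²/4, ∫x²·sin²(nπx/d) dx = d³·(1/6 − 1/(4n²π²)); higher powers xᵏ the same way, integrating xᵏ·cos(2nπx/d) by parts.
⟨x⟩ = 3.8350 and ⟨x²⟩ = 19.490.
(Δx)² = 19.490 − (3.8350)² = 4.7832.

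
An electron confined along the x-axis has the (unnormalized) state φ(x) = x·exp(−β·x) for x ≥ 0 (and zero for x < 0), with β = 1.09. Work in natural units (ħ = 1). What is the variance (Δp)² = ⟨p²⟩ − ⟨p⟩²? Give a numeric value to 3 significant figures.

1.19

Compute ⟨p⟩ and ⟨p²⟩ separately; (Δp)² = ⟨p²⟩ − ⟨p⟩².
Differentiate x·exp(−β·x) with the product rule; every integrand then reduces to terms xʲ·e^(−2βx) on [0, ∞), with ∫₀^∞ xʲ·e^(−2βx) dx = j!/(2β)^(j+1).
Normalization: ∫|φ|² dx = 0.19305.
⟨p⟩ = 0.0000 and ⟨p²⟩ = 1.1881.
(Δp)² = 1.1881 − (0.0000)² = 1.1881.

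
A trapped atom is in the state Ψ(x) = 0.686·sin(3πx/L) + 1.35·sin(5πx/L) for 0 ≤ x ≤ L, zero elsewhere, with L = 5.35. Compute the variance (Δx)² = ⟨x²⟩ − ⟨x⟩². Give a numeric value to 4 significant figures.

Compute ⟨x⟩ and ⟨x²⟩ separately, then (Δx)² = ⟨x²⟩ − ⟨x⟩².
On 0 ≤ x ≤ L (j ≠ l): ∫sin²(jπx/L) dx = L/2, ∫sin(jπx/L)·sin(lπx/L) dx = 0; diagonal moments ∫x·sin²(jπx/L) dx = L²/4, ∫x²·sin²(jπx/L) dx = L³·(1/6 − 1/(4j²π²)); cross terms ∫x·sin(jπx/L)·sin(lπx/L) dx = 0 for j + l even and −4jlL²/(π²(j² − l²)²) for j + l odd, ∫x²·sin(jπx/L)·sin(lπx/L) dx = (−1)^(j+l)·4jlL³/(π²(j² − l²)²); higher powers the same way via product-to-sum and parts.
Normalization: ∫|Ψ|² dx = 6.1340.
⟨x⟩ = 2.6750 and ⟨x²⟩ = 10.560.
(Δx)² = 10.560 − (2.6750)² = 3.4041.

3.404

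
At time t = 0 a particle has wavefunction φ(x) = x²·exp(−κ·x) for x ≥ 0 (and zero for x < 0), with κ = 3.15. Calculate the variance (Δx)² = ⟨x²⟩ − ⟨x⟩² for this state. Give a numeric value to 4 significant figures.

Compute ⟨x⟩ and ⟨x²⟩ separately, then (Δx)² = ⟨x²⟩ − ⟨x⟩².
Every integrand reduces to terms xʲ·e^(−2κx) on [0, ∞); use ∫₀^∞ xʲ·e^(−2κx) dx = j!/(2κ)^(j+1).
Normalization: ∫|φ|² dx = 0.0024183.
⟨x⟩ = 0.79365 and ⟨x²⟩ = 0.75586.
(Δx)² = 0.75586 − (0.79365)² = 0.12598.

0.1260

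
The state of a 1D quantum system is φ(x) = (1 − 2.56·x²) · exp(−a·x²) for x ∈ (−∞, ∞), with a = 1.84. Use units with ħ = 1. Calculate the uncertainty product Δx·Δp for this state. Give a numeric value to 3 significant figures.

1.02

Δx = √(⟨x²⟩−⟨x⟩²), Δp = √(⟨p²⟩−⟨p⟩²).
Expand each integrand as polynomial × e^(−2ax²) and use ∫x^(2j)·e^(−2ax²) dx = (2j−1)!!/(4a)^j · √(π/(2a)), odd powers → 0; here √(π/(2a)) = 0.92396. Differentiate with the product rule, d/dx e^(−ax²) = −2ax·e^(−ax²).
Normalization: ∫|φ|² dx = 0.61655.
⟨x⟩ = 0.0000, ⟨x²⟩ = 0.14819 ⇒ Δx = 0.38495.
⟨p⟩ = 0.0000, ⟨p²⟩ = 7.0108 ⇒ Δp = 2.6478.
Δx·Δp = 1.0193.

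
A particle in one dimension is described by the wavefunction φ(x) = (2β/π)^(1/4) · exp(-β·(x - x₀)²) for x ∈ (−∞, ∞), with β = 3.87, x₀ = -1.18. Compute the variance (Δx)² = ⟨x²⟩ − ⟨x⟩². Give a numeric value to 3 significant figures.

Compute ⟨x⟩ and ⟨x²⟩ separately, then (Δx)² = ⟨x²⟩ − ⟨x⟩².
Gaussian moments (u = x − x₀): ∫u^(2j)·e^(−2βu²) du = (2j−1)!!/(4β)^j · √(π/(2β)), odd powers integrate to 0; here √(π/(2β)) = 0.63710.
⟨x⟩ = -1.1800 and ⟨x²⟩ = 1.4570.
(Δx)² = 1.4570 − (-1.1800)² = 0.064599.

0.0646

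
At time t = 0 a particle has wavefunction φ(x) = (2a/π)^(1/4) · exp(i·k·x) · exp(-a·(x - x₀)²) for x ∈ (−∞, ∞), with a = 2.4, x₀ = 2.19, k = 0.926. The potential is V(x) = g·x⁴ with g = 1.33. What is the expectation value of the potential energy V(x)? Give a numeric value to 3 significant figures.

⟨V⟩ = ∫ V(x)·|φ|² dx.
Gaussian moments (u = x − x₀): ∫u^(2j)·e^(−2au²) du = (2j−1)!!/(4a)^j · √(π/(2a)), odd powers integrate to 0; here √(π/(2a)) = 0.80901.
⟨V⟩ = 34.623.

34.6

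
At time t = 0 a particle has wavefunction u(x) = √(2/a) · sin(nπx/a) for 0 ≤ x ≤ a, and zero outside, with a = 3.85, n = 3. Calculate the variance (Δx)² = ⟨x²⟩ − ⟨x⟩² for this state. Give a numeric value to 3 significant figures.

Compute ⟨x⟩ and ⟨x²⟩ separately, then (Δx)² = ⟨x²⟩ − ⟨x⟩².
With sin²θ = (1 − cos2θ)/2 on 0 ≤ x ≤ a: ∫sin²(nπx/a) dx = a/2, ∫x·sin²(nπx/a) dx = a²/4, ∫x²·sin²(nπx/a) dx = a³·(1/6 − 1/(4n²π²)); higher powers xᵏ the same way, integrating xᵏ·cos(2nπx/a) by parts.
⟨x⟩ = 1.9250 and ⟨x²⟩ = 4.8574.
(Δx)² = 4.8574 − (1.9250)² = 1.1518.

1.15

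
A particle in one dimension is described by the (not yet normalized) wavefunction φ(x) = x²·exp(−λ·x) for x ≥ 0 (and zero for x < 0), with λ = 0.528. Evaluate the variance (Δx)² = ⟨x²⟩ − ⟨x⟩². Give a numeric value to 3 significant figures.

4.48

Compute ⟨x⟩ and ⟨x²⟩ separately, then (Δx)² = ⟨x²⟩ − ⟨x⟩².
Every integrand reduces to terms xʲ·e^(−2λx) on [0, ∞); use ∫₀^∞ xʲ·e^(−2λx) dx = j!/(2λ)^(j+1).
Normalization: ∫|φ|² dx = 18.276.
⟨x⟩ = 4.7348 and ⟨x²⟩ = 26.903.
(Δx)² = 26.903 − (4.7348)² = 4.4838.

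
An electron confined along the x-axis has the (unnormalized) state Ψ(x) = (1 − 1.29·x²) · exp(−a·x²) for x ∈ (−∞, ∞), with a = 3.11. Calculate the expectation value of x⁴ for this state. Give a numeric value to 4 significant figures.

⟨x⁴⟩ = ∫ x⁴·|Ψ|² dx / ∫|Ψ|² dx (integrals over the domain).
Expand each integrand as polynomial × e^(−2ax²) and use ∫x^(2j)·e^(−2ax²) dx = (2j−1)!!/(4a)^j · √(π/(2a)), odd powers → 0; here √(π/(2a)) = 0.71069.
State is unnormalized: ∫|Ψ|² dx = 0.58622, and ∫Ψ*·x⁴·Ψ dx = 0.0046758, so ⟨x⁴⟩ = 0.0046758 / 0.58622.
⟨x⁴⟩ = 0.0079761.

0.007976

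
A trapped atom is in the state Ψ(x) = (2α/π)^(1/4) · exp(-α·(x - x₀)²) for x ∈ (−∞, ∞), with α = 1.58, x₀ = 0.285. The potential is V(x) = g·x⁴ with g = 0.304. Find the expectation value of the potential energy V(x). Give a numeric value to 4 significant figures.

0.04828

⟨V⟩ = ∫ V(x)·|Ψ|² dx.
Gaussian moments (u = x − x₀): ∫u^(2j)·e^(−2αu²) du = (2j−1)!!/(4α)^j · √(π/(2α)), odd powers integrate to 0; here √(π/(2α)) = 0.99708.
⟨V⟩ = 0.048281.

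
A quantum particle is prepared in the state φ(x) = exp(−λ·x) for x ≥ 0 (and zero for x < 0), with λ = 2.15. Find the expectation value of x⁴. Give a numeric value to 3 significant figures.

0.0702

⟨x⁴⟩ = ∫ x⁴·|φ|² dx / ∫|φ|² dx (integrals over the domain).
Every integrand reduces to terms xʲ·e^(−2λx) on [0, ∞); use ∫₀^∞ xʲ·e^(−2λx) dx = j!/(2λ)^(j+1).
State is unnormalized: ∫|φ|² dx = 0.23256, and ∫φ*·x⁴·φ dx = 0.016326, so ⟨x⁴⟩ = 0.016326 / 0.23256.
⟨x⁴⟩ = 0.070200.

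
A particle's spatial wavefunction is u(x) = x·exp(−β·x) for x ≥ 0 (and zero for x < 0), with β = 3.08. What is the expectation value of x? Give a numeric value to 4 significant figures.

0.4870

⟨x⟩ = ∫ x·|u|² dx / ∫|u|² dx (integrals over the domain).
Every integrand reduces to terms xʲ·e^(−2βx) on [0, ∞); use ∫₀^∞ xʲ·e^(−2βx) dx = j!/(2β)^(j+1).
State is unnormalized: ∫|u|² dx = 0.0085563, and ∫u*·x·u dx = 0.0041670, so ⟨x⟩ = 0.0041670 / 0.0085563.
⟨x⟩ = 0.48701.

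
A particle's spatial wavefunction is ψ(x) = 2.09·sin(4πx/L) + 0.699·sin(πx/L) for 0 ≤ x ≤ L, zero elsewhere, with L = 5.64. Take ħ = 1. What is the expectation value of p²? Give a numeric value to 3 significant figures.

p² ψ = −ħ² d²ψ/dx²; ⟨p²⟩ = −ħ² ∫ ψ*·ψ'' dx / ∫|ψ|² dx.
d²/dx² sin(jπx/L) = −(jπ/L)²·sin(jπx/L); on 0 ≤ x ≤ L, ∫sin²(jπx/L) dx = L/2 and ∫sin(jπx/L)·sin(lπx/L) dx = 0 for j ≠ l, so only diagonal terms survive in ∫|ψ|² and ∫ψ·ψ″; ∫ψ·ψ′ dx = [ψ²/2] between the walls = 0.
State is unnormalized: ∫|ψ|² dx = 13.696, and ∫ψ*·(−ħ² ψ'') dx = 61.578, so ⟨p²⟩ = 61.578 / 13.696.
⟨p²⟩ = 4.4961.

4.50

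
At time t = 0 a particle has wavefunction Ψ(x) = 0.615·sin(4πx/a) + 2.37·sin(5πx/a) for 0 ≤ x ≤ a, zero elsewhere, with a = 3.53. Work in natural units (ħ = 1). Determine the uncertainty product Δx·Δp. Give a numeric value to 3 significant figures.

Δx = √(⟨x²⟩−⟨x⟩²), Δp = √(⟨p²⟩−⟨p⟩²).
On 0 ≤ x ≤ a (j ≠ l): ∫sin²(jπx/a) dx = a/2, ∫sin(jπx/a)·sin(lπx/a) dx = 0; diagonal moments ∫x·sin²(jπx/a) dx = a²/4, ∫x²·sin²(jπx/a) dx = a³·(1/6 − 1/(4j²π²)); cross terms ∫x·sin(jπx/a)·sin(lπx/a) dx = 0 for j + l even and −4jla²/(π²(j² − l²)²) for j + l odd, ∫x²·sin(jπx/a)·sin(lπx/a) dx = (−1)^(j+l)·4jla³/(π²(j² − l²)²); higher powers the same way via product-to-sum and parts. d²/dx² sin(jπx/a) = −(jπ/a)²·sin(jπx/a); on 0 ≤ x ≤ a, ∫sin²(jπx/a) dx = a/2 and ∫sin(jπx/a)·sin(lπx/a) dx = 0 for j ≠ l, so only diagonal terms survive in ∫|Ψ|² and ∫Ψ·Ψ″; ∫Ψ·Ψ′ dx = [Ψ²/2] between the walls = 0.
Normalization: ∫|Ψ|² dx = 10.581.
⟨x⟩ = 1.4215, ⟨x²⟩ = 2.9148 ⇒ Δx = 0.94565.
⟨p⟩ = 0.0000, ⟨p²⟩ = 19.351 ⇒ Δp = 4.3990.
Δx·Δp = 4.1599.

4.16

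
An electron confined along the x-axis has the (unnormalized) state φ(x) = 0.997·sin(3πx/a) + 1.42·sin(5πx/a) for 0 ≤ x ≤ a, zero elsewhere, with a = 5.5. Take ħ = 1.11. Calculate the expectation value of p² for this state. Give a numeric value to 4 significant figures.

7.926

p² φ = −ħ² d²φ/dx²; ⟨p²⟩ = −ħ² ∫ φ*·φ'' dx / ∫|φ|² dx.
d²/dx² sin(jπx/a) = −(jπ/a)²·sin(jπx/a); on 0 ≤ x ≤ a, ∫sin²(jπx/a) dx = a/2 and ∫sin(jπx/a)·sin(lπx/a) dx = 0 for j ≠ l, so only diagonal terms survive in ∫|φ|² and ∫φ·φ″; ∫φ·φ′ dx = [φ²/2] between the walls = 0.
State is unnormalized: ∫|φ|² dx = 8.2786, and ∫φ*·(−ħ² φ'') dx = 65.617, so ⟨p²⟩ = 65.617 / 8.2786.
⟨p²⟩ = 7.9261.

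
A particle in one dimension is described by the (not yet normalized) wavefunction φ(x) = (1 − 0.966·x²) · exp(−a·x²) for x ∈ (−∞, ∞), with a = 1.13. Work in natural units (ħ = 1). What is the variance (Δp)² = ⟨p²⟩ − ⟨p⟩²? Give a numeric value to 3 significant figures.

Compute ⟨p⟩ and ⟨p²⟩ separately; (Δp)² = ⟨p²⟩ − ⟨p⟩².
Expand each integrand as polynomial × e^(−2ax²) and use ∫x^(2j)·e^(−2ax²) dx = (2j−1)!!/(4a)^j · √(π/(2a)), odd powers → 0; here √(π/(2a)) = 1.1790. Differentiate with the product rule, d/dx e^(−ax²) = −2ax·e^(−ax²).
Normalization: ∫|φ|² dx = 0.83662.
⟨p⟩ = 0.0000 and ⟨p²⟩ = 2.7823.
(Δp)² = 2.7823 − (0.0000)² = 2.7823.

2.78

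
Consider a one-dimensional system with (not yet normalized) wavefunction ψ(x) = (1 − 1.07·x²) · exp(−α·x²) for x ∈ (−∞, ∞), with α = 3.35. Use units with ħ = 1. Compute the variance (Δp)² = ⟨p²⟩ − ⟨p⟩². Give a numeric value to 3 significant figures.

Compute ⟨p⟩ and ⟨p²⟩ separately; (Δp)² = ⟨p²⟩ − ⟨p⟩².
Expand each integrand as polynomial × e^(−2αx²) and use ∫x^(2j)·e^(−2αx²) dx = (2j−1)!!/(4α)^j · √(π/(2α)), odd powers → 0; here √(π/(2α)) = 0.68476. Differentiate with the product rule, d/dx e^(−αx²) = −2αx·e^(−αx²).
Normalization: ∫|ψ|² dx = 0.58850.
⟨p⟩ = 0.0000 and ⟨p²⟩ = 4.6944.
(Δp)² = 4.6944 − (0.0000)² = 4.6944.

4.69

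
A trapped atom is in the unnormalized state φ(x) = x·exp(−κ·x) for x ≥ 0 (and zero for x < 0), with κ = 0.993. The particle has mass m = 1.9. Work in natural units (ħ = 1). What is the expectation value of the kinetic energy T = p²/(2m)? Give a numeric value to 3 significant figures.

T = −(ħ²/2m) d²/dx², so ⟨T⟩ = −(ħ²/2m) ∫ φ*·φ'' dx / ∫|φ|² dx; with m = 1.9.
Differentiate x·exp(−κ·x) with the product rule; every integrand then reduces to terms xʲ·e^(−2κx) on [0, ∞), with ∫₀^∞ xʲ·e^(−2κx) dx = j!/(2κ)^(j+1).
State is unnormalized: ∫|φ|² dx = 0.25532, and ∫φ*·(−ħ²/2m · φ'') dx = 0.066253, so ⟨T⟩ = 0.066253 / 0.25532.
⟨T⟩ = 0.25949.

0.259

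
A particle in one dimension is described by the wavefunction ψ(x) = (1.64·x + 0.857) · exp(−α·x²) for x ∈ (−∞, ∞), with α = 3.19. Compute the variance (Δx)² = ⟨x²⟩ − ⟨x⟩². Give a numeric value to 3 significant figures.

0.0590

Compute ⟨x⟩ and ⟨x²⟩ separately, then (Δx)² = ⟨x²⟩ − ⟨x⟩².
Expand each integrand as polynomial × e^(−2αx²) and use ∫x^(2j)·e^(−2αx²) dx = (2j−1)!!/(4α)^j · √(π/(2α)), odd powers → 0; here √(π/(2α)) = 0.70172.
Normalization: ∫|ψ|² dx = 0.66329.
⟨x⟩ = 0.23306 and ⟨x²⟩ = 0.11332.
(Δx)² = 0.11332 − (0.23306)² = 0.059006.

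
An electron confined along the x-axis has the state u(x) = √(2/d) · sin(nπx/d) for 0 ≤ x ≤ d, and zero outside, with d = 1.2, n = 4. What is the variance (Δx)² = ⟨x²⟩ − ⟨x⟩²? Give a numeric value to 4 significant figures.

Compute ⟨x⟩ and ⟨x²⟩ separately, then (Δx)² = ⟨x²⟩ − ⟨x⟩².
With sin²θ = (1 − cos2θ)/2 on 0 ≤ x ≤ d: ∫sin²(nπx/d) dx = d/2, ∫x·sin²(nπx/d) dx = d²/4, ∫x²·sin²(nπx/d) dx = d³·(1/6 − 1/(4n²π²)); higher powers xᵏ the same way, integrating xᵏ·cos(2nπx/d) by parts.
⟨x⟩ = 0.60000 and ⟨x²⟩ = 0.47544.
(Δx)² = 0.47544 − (0.60000)² = 0.11544.

0.1154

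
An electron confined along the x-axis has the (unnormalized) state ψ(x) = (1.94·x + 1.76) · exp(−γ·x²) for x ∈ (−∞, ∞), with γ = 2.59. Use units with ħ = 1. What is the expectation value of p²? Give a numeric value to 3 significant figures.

3.13

p² ψ = −ħ² d²ψ/dx²; ⟨p²⟩ = −ħ² ∫ ψ*·ψ'' dx / ∫|ψ|² dx.
Expand each integrand as polynomial × e^(−2γx²) and use ∫x^(2j)·e^(−2γx²) dx = (2j−1)!!/(4γ)^j · √(π/(2γ)), odd powers → 0; here √(π/(2γ)) = 0.77877. Differentiate with the product rule, d/dx e^(−γx²) = −2γx·e^(−γx²).
State is unnormalized: ∫|ψ|² dx = 2.6952, and ∫ψ*·(−ħ² ψ'') dx = 8.4462, so ⟨p²⟩ = 8.4462 / 2.6952.
⟨p²⟩ = 3.1337.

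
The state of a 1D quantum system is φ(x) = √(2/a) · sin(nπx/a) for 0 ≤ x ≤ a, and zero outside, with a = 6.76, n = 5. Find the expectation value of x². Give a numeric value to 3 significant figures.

15.1

⟨x²⟩ = ∫ x²·|φ|² dx (integrals over the domain).
With sin²θ = (1 − cos2θ)/2 on 0 ≤ x ≤ a: ∫sin²(nπx/a) dx = a/2, ∫x·sin²(nπx/a) dx = a²/4, ∫x²·sin²(nπx/a) dx = a³·(1/6 − 1/(4n²π²)); higher powers xᵏ the same way, integrating xᵏ·cos(2nπx/a) by parts.
⟨x²⟩ = 15.140.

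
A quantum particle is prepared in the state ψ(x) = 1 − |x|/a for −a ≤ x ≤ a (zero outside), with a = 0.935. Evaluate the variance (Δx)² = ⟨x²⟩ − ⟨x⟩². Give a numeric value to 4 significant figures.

0.08742

Compute ⟨x⟩ and ⟨x²⟩ separately, then (Δx)² = ⟨x²⟩ − ⟨x⟩².
ψ is even, so ∫ over [−a, a] = 2∫₀ᵃ with ψ = 1 − x/a there: ∫₀ᵃ (1 − x/a)² dx = a/3, ∫₀ᵃ x²(1 − x/a)² dx = a³/30, ∫₀ᵃ x⁴(1 − x/a)² dx = a⁵/105.
Normalization: ∫|ψ|² dx = 0.62333.
⟨x⟩ = 0.0000 and ⟨x²⟩ = 0.087423.
(Δx)² = 0.087423 − (0.0000)² = 0.087423.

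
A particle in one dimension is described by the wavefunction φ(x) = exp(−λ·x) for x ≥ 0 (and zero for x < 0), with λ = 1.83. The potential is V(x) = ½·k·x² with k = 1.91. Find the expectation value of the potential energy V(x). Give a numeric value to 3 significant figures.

⟨V⟩ = ∫ V(x)·|φ|² dx / ∫|φ|² dx.
Every integrand reduces to terms xʲ·e^(−2λx) on [0, ∞); use ∫₀^∞ xʲ·e^(−2λx) dx = j!/(2λ)^(j+1).
State is unnormalized: ∫|φ|² dx = 0.27322, and ∫φ*·V(x)·φ dx = 0.038957, so ⟨V⟩ = 0.038957 / 0.27322.
⟨V⟩ = 0.14258.

0.143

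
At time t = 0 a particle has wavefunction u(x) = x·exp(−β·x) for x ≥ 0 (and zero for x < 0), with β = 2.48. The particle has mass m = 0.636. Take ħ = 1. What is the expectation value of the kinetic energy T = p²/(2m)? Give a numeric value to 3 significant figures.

4.84

T = −(ħ²/2m) d²/dx², so ⟨T⟩ = −(ħ²/2m) ∫ u*·u'' dx / ∫|u|² dx; with m = 0.636.
Differentiate x·exp(−β·x) with the product rule; every integrand then reduces to terms xʲ·e^(−2βx) on [0, ∞), with ∫₀^∞ xʲ·e^(−2βx) dx = j!/(2β)^(j+1).
State is unnormalized: ∫|u|² dx = 0.016390, and ∫u*·(−ħ²/2m · u'') dx = 0.079250, so ⟨T⟩ = 0.079250 / 0.016390.
⟨T⟩ = 4.8352.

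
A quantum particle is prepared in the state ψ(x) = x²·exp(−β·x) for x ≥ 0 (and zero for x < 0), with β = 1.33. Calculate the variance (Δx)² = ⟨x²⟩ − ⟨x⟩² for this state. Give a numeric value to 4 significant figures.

Compute ⟨x⟩ and ⟨x²⟩ separately, then (Δx)² = ⟨x²⟩ − ⟨x⟩².
Every integrand reduces to terms xʲ·e^(−2βx) on [0, ∞); use ∫₀^∞ xʲ·e^(−2βx) dx = j!/(2β)^(j+1).
Normalization: ∫|ψ|² dx = 0.18022.
⟨x⟩ = 1.8797 and ⟨x²⟩ = 4.2399.
(Δx)² = 4.2399 − (1.8797)² = 0.70665.

0.7067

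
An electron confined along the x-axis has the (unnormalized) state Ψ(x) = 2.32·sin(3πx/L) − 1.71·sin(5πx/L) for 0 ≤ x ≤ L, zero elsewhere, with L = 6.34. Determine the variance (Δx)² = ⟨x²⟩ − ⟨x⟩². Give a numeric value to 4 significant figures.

1.351

Compute ⟨x⟩ and ⟨x²⟩ separately, then (Δx)² = ⟨x²⟩ − ⟨x⟩².
On 0 ≤ x ≤ L (j ≠ l): ∫sin²(jπx/L) dx = L/2, ∫sin(jπx/L)·sin(lπx/L) dx = 0; diagonal moments ∫x·sin²(jπx/L) dx = L²/4, ∫x²·sin²(jπx/L) dx = L³·(1/6 − 1/(4j²π²)); cross terms ∫x·sin(jπx/L)·sin(lπx/L) dx = 0 for j + l even and −4jlL²/(π²(j² − l²)²) for j + l odd, ∫x²·sin(jπx/L)·sin(lπx/L) dx = (−1)^(j+l)·4jlL³/(π²(j² − l²)²); higher powers the same way via product-to-sum and parts.
Normalization: ∫|Ψ|² dx = 26.332.
⟨x⟩ = 3.1700 and ⟨x²⟩ = 11.400.
(Δx)² = 11.400 − (3.1700)² = 1.3508.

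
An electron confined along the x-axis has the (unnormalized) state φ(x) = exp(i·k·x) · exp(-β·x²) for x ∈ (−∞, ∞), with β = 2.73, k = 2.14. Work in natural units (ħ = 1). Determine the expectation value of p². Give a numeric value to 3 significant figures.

7.31

p² φ = −ħ² d²φ/dx²; ⟨p²⟩ = −ħ² ∫ φ*·φ'' dx / ∫|φ|² dx.
Gaussian moments: ∫x^(2j)·e^(−2βx²) dx = (2j−1)!!/(4β)^j · √(π/(2β)), odd powers integrate to 0; here √(π/(2β)) = 0.75854. Derivatives: φ′ = (ik − 2βx)·φ, φ″ = ((ik − 2βx)² − 2β)·φ; the odd-in-x pieces drop out.
State is unnormalized: ∫|φ|² dx = 0.75854, and ∫φ*·(−ħ² φ'') dx = 5.5446, so ⟨p²⟩ = 5.5446 / 0.75854.
⟨p²⟩ = 7.3096.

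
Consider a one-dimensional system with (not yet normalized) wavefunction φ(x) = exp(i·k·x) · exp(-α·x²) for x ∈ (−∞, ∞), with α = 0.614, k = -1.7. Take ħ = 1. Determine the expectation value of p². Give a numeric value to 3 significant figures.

p² φ = −ħ² d²φ/dx²; ⟨p²⟩ = −ħ² ∫ φ*·φ'' dx / ∫|φ|² dx.
Gaussian moments: ∫x^(2j)·e^(−2αx²) dx = (2j−1)!!/(4α)^j · √(π/(2α)), odd powers integrate to 0; here √(π/(2α)) = 1.5995. Derivatives: φ′ = (ik − 2αx)·φ, φ″ = ((ik − 2αx)² − 2α)·φ; the odd-in-x pieces drop out.
State is unnormalized: ∫|φ|² dx = 1.5995, and ∫φ*·(−ħ² φ'') dx = 5.6045, so ⟨p²⟩ = 5.6045 / 1.5995.
⟨p²⟩ = 3.5040.

3.50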